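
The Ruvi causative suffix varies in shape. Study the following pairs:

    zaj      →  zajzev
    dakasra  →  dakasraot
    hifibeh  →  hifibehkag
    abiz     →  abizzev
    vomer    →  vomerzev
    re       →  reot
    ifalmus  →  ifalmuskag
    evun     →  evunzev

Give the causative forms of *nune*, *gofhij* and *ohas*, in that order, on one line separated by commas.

The suffix is conditioned by the final sound: -kag when the stem ends in a voiceless consonant (*hifibeh*, *ifalmus*); -zev when the stem ends in a voiced consonant (*zaj*, *abiz*, *vomer*, *evun*); -ot when the stem ends in a vowel (*dakasra*, *re*).
*nune*: final sound = /e/, a vowel → -ot → *nuneot*.
Since the final sound of *gofhij* is /j/ (a voiced consonant), it takes -zev, giving *gofhijzev*.
*ohas* — final sound /s/ (a voiceless consonant) → -kag → *ohaskag*.

nuneot, gofhijzev, ohaskag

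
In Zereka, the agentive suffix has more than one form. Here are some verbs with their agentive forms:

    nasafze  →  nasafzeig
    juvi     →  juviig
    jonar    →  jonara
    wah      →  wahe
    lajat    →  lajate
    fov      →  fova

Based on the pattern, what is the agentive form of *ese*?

The pattern is voicing of the final sound: -e when the stem ends in a voiceless consonant (*wah*, *lajat*); -a when the stem ends in a voiced consonant (*jonar*, *fov*); -ig when the stem ends in a vowel (*nasafze*, *juvi*).
The final sound of *ese* is /e/, which is a vowel, so the suffix is -ig, giving *eseig*.

eseig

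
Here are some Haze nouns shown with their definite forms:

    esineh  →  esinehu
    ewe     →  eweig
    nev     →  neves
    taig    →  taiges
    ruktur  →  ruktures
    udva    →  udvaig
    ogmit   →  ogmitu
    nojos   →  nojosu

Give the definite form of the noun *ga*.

Looking at the final sound of each stem: -u when the stem ends in a voiceless consonant (*esineh*, *ogmit*, *nojos*); -es when the stem ends in a voiced consonant (*nev*, *taig*, *ruktur*); -ig when the stem ends in a vowel (*ewe*, *udva*).
*ga* — final sound /a/ (a vowel) → -ig → *gaig*.

gaig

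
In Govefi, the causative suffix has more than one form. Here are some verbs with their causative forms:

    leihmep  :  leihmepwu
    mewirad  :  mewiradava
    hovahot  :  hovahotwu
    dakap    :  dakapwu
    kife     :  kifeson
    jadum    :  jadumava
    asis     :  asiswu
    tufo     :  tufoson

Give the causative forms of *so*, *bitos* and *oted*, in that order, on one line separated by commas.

Looking at the final sound of each stem: -wu when the stem ends in a voiceless consonant (*leihmep*, *hovahot*, *dakap*, *asis*); -ava when the stem ends in a voiced consonant (*mewirad*, *jadum*); -son when the stem ends in a vowel (*kife*, *tufo*).
Since the final sound of *so* is /o/ (a vowel), it takes -son, giving *soson*.
The final sound of *bitos* is /s/, which is a voiceless consonant, so the suffix is -wu, giving *bitoswu*.
Since the final sound of *oted* is /d/ (a voiced consonant), it takes -ava, giving *otedava*.

soson, bitoswu, otedava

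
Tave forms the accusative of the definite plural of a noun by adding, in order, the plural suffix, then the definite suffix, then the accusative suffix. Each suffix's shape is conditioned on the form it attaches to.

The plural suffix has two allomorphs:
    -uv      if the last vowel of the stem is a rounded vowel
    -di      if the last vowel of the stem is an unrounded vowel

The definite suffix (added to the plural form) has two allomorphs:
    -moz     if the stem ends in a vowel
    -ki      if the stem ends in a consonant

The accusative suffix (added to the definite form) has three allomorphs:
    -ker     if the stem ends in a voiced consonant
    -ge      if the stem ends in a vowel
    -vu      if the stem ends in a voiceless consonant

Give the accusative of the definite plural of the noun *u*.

*u*: last vowel = /u/, a rounded vowel → -uv → *uuv*.
Since the final sound of the plural form *uuv* is /v/ (a consonant), it takes -ki, giving *uuvki*.
The definite form *uuvki*: final sound = /i/, a vowel → -ge → *uuvkige*.

uuvkige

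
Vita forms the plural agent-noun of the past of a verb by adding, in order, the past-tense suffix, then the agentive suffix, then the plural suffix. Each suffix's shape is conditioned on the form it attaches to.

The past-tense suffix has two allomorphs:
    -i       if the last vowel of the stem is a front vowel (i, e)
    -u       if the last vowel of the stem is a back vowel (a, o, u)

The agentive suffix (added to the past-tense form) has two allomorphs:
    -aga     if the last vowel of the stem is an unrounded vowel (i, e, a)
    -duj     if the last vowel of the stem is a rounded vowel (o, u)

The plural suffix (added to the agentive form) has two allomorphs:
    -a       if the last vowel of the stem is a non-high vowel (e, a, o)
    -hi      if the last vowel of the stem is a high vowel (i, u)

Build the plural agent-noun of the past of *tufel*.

tufeliagaa

The last vowel of *tufel* is /e/, which is a front vowel, so the past-tense suffix is -i, giving *tufeli*.
The past-tense form *tufeli*: last vowel = /i/, an unrounded vowel → -aga → *tufeliaga*.
The agentive form *tufeliaga* — last vowel /a/ (a non-high vowel) → -a → *tufeliagaa*.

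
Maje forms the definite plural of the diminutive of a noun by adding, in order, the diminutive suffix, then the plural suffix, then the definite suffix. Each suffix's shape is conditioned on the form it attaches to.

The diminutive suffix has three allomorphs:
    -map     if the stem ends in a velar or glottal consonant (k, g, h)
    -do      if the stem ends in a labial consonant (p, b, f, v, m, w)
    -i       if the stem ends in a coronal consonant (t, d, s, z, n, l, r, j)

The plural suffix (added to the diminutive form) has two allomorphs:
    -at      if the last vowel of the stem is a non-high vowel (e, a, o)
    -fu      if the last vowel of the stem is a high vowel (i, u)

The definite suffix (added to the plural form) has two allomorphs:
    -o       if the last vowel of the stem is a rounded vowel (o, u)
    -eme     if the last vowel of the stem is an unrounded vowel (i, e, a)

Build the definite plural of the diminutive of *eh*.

Since the final consonant of *eh* is /h/ (velar/glottal), it takes -map, giving *ehmap*.
The last vowel of the diminutive form *ehmap* is /a/, which is a non-high vowel, so the plural suffix is -at, giving *ehmapat*.
The plural form *ehmapat*: last vowel = /a/, an unrounded vowel → -eme → *ehmapateme*.

ehmapateme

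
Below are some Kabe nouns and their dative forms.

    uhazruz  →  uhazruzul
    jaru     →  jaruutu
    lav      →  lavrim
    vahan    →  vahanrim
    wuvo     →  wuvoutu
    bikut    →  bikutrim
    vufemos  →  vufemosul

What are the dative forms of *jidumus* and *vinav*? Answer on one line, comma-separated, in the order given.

jidumusul, vinavrim

The alternation tracks the final sound of the stem — -ul when the stem ends in a sibilant (*uhazruz*, *vufemos*); -rim when the stem ends in a non-sibilant consonant (*lav*, *vahan*, *bikut*); -utu when the stem ends in a vowel (*jaru*, *wuvo*).
*jidumus*: final sound = /s/, a sibilant → -ul → *jidumusul*.
The final sound of *vinav* is /v/, which is a non-sibilant consonant, so the suffix is -rim, giving *vinavrim*.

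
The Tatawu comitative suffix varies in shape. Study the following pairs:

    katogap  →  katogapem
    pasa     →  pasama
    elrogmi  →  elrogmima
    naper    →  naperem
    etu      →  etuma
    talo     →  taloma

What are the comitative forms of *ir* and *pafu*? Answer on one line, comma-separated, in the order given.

irem, pafuma

The alternation tracks the final sound of the stem — -em when the stem ends in a consonant (*katogap*, *naper*); -ma when the stem ends in a vowel (*pasa*, *elrogmi*, *etu*, *talo*).
The final sound of *ir* is /r/, which is a consonant, so the suffix is -em, giving *irem*.
*pafu* — final sound /u/ (a vowel) → -ma → *pafuma*.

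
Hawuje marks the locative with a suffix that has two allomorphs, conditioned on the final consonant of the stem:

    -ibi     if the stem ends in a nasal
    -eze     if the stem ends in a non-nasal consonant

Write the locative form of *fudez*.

*fudez* — final consonant /z/ (non-nasal) → -eze → *fudezeze*.

fudezeze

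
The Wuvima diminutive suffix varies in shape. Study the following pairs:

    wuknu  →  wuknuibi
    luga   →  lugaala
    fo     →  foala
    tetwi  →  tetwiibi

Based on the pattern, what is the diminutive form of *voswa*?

Looking at the last vowel of each stem: -ibi when the last vowel of the stem is a high vowel (*wuknu*, *tetwi*); -ala when the last vowel of the stem is a non-high vowel (*luga*, *fo*).
*voswa* — last vowel /a/ (a non-high vowel) → -ala → *voswaala*.

voswaala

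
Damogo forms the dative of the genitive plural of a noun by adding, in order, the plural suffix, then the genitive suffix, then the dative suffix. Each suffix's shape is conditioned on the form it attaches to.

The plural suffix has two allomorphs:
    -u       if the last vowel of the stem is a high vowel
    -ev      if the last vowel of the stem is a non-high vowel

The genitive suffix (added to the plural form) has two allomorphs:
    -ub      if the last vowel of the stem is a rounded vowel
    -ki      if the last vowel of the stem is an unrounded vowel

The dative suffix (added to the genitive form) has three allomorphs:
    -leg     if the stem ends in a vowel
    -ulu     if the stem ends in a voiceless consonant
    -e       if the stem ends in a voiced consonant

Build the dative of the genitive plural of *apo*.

apoevkileg

Since the last vowel of *apo* is /o/ (a non-high vowel), it takes -ev, giving *apoev*.
The plural form *apoev*: last vowel = /e/, an unrounded vowel → -ki → *apoevki*.
The final sound of the genitive form *apoevki* is /i/, which is a vowel, so the dative suffix is -leg, giving *apoevkileg*.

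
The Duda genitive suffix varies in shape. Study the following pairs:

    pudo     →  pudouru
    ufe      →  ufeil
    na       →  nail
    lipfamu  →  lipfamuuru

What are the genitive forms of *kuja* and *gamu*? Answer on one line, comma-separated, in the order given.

kujail, gamuuru

The suffix is conditioned by the last vowel: -uru when the last vowel of the stem is a rounded vowel (*pudo*, *lipfamu*); -il when the last vowel of the stem is an unrounded vowel (*ufe*, *na*).
The last vowel of *kuja* is /a/, which is an unrounded vowel, so the suffix is -il, giving *kujail*.
*gamu* — last vowel /u/ (a rounded vowel) → -uru → *gamuuru*.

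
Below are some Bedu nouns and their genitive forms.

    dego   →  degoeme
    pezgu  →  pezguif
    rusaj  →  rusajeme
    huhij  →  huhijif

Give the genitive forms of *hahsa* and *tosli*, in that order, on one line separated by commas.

The suffix is conditioned by the last vowel: -if when the last vowel of the stem is a high vowel (*pezgu*, *huhij*); -eme when the last vowel of the stem is a non-high vowel (*dego*, *rusaj*).
Since the last vowel of *hahsa* is /a/ (a non-high vowel), it takes -eme, giving *hahsaeme*.
Since the last vowel of *tosli* is /i/ (a high vowel), it takes -if, giving *tosliif*.

hahsaeme, tosliif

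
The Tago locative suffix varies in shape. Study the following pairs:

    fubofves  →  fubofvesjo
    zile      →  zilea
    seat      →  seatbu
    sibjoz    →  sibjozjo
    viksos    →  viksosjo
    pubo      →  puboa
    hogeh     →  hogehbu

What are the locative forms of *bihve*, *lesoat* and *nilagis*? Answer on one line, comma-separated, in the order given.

bihvea, lesoatbu, nilagisjo

Looking at the final sound of each stem: -jo when the stem ends in a sibilant (*fubofves*, *sibjoz*, *viksos*); -bu when the stem ends in a non-sibilant consonant (*seat*, *hogeh*); -a when the stem ends in a vowel (*zile*, *pubo*).
Since the final sound of *bihve* is /e/ (a vowel), it takes -a, giving *bihvea*.
Since the final sound of *lesoat* is /t/ (a non-sibilant consonant), it takes -bu, giving *lesoatbu*.
*nilagis* — final sound /s/ (a sibilant) → -jo → *nilagisjo*.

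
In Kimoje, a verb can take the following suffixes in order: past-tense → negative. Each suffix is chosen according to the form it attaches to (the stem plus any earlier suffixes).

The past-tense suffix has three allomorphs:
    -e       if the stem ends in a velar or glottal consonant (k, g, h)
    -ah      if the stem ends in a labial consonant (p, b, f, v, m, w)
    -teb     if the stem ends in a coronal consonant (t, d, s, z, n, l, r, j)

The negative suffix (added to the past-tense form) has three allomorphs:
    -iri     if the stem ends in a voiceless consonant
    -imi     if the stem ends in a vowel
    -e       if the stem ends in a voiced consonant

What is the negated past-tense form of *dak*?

*dak* — final consonant /k/ (velar/glottal) → -e → *dake*.
The past-tense form *dake* — final sound /e/ (a vowel) → -imi → *dakeimi*.

dakeimi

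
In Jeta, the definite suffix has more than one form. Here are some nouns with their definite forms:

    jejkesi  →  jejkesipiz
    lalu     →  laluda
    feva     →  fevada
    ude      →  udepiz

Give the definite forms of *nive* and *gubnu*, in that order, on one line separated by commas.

nivepiz, gubnuda

The suffix is conditioned by the last vowel: -piz when the last vowel of the stem is a front vowel (*jejkesi*, *ude*); -da when the last vowel of the stem is a back vowel (*lalu*, *feva*).
Since the last vowel of *nive* is /e/ (a front vowel), it takes -piz, giving *nivepiz*.
The last vowel of *gubnu* is /u/, which is a back vowel, so the suffix is -da, giving *gubnuda*.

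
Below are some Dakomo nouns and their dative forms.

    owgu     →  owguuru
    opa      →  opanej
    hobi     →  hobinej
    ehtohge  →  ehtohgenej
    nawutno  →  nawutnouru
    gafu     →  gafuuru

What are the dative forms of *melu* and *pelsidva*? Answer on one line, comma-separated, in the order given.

The pattern is rounding harmony: -uru when the last vowel of the stem is a rounded vowel (*owgu*, *nawutno*, *gafu*); -nej when the last vowel of the stem is an unrounded vowel (*opa*, *hobi*, *ehtohge*).
*melu* — last vowel /u/ (a rounded vowel) → -uru → *meluuru*.
*pelsidva* — last vowel /a/ (an unrounded vowel) → -nej → *pelsidvanej*.

meluuru, pelsidvanej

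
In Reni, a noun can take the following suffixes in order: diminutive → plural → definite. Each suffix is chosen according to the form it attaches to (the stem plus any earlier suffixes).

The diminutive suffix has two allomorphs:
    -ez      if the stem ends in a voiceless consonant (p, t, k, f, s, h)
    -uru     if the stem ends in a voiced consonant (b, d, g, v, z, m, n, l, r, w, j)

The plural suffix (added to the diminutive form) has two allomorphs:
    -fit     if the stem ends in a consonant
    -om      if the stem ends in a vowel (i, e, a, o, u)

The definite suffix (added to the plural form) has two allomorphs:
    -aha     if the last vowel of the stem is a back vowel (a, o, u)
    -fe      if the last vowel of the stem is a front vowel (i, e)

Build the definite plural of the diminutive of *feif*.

feifezfitfe

*feif*: final consonant = /f/, voiceless → -ez → *feifez*.
The diminutive form *feifez* — final sound /z/ (a consonant) → -fit → *feifezfit*.
The plural form *feifezfit* — last vowel /i/ (a front vowel) → -fe → *feifezfitfe*.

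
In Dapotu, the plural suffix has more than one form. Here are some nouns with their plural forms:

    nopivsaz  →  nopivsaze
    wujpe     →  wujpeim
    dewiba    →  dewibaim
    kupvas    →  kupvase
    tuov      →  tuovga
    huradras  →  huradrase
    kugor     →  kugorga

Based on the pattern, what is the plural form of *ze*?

Looking at the final sound of each stem: -e when the stem ends in a sibilant (*nopivsaz*, *kupvas*, *huradras*); -ga when the stem ends in a non-sibilant consonant (*tuov*, *kugor*); -im when the stem ends in a vowel (*wujpe*, *dewiba*).
*ze* — final sound /e/ (a vowel) → -im → *zeim*.

zeim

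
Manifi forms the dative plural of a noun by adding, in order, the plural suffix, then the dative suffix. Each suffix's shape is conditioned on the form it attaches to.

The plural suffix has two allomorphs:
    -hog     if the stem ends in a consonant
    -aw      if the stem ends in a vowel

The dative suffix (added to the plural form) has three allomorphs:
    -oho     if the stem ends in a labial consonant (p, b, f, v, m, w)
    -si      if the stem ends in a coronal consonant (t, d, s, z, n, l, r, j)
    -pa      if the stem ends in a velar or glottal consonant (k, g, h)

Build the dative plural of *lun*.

lunhogpa

The final sound of *lun* is /n/, which is a consonant, so the plural suffix is -hog, giving *lunhog*.
The plural form *lunhog*: final consonant = /g/, velar/glottal → -pa → *lunhogpa*.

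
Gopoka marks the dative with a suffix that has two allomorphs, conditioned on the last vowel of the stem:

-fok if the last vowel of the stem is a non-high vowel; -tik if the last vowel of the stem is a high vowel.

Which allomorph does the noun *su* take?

-tik

*su*: last vowel = /u/, a high vowel → -tik.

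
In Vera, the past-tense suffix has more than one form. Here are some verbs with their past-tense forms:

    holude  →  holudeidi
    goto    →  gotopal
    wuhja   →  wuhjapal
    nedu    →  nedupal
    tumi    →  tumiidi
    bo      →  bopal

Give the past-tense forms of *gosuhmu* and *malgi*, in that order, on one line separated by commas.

gosuhmupal, malgiidi

The alternation tracks the last vowel of the stem — -idi when the last vowel of the stem is a front vowel (*holude*, *tumi*); -pal when the last vowel of the stem is a back vowel (*goto*, *wuhja*, *nedu*, *bo*).
The last vowel of *gosuhmu* is /u/, which is a back vowel, so the suffix is -pal, giving *gosuhmupal*.
The last vowel of *malgi* is /i/, which is a front vowel, so the suffix is -idi, giving *malgiidi*.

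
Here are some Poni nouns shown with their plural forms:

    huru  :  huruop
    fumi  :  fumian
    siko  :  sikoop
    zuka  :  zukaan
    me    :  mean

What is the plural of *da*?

daan

Looking at the last vowel of each stem: -op when the last vowel of the stem is a rounded vowel (*huru*, *siko*); -an when the last vowel of the stem is an unrounded vowel (*fumi*, *zuka*, *me*).
*da* — last vowel /a/ (an unrounded vowel) → -an → *daan*.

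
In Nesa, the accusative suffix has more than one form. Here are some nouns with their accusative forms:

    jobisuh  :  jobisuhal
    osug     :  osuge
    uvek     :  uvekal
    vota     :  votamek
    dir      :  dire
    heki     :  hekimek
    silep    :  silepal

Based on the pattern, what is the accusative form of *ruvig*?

Looking at the final sound of each stem: -al when the stem ends in a voiceless consonant (*jobisuh*, *uvek*, *silep*); -e when the stem ends in a voiced consonant (*osug*, *dir*); -mek when the stem ends in a vowel (*vota*, *heki*).
*ruvig* — final sound /g/ (a voiced consonant) → -e → *ruvige*.

ruvige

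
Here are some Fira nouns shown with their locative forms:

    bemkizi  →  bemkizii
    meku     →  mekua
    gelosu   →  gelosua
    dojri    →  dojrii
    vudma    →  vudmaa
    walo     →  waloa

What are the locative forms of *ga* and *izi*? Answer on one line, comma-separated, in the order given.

The suffix is conditioned by the last vowel: -i when the last vowel of the stem is a front vowel (*bemkizi*, *dojri*); -a when the last vowel of the stem is a back vowel (*meku*, *gelosu*, *vudma*, *walo*).
*ga*: last vowel = /a/, a back vowel → -a → *gaa*.
Since the last vowel of *izi* is /i/ (a front vowel), it takes -i, giving *izii*.

gaa, izii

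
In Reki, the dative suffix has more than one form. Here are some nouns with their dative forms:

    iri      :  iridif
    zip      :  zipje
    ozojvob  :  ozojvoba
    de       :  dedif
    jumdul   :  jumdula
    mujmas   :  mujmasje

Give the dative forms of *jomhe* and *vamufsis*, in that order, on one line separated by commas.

The suffix is conditioned by the final sound: -je when the stem ends in a voiceless consonant (*zip*, *mujmas*); -a when the stem ends in a voiced consonant (*ozojvob*, *jumdul*); -dif when the stem ends in a vowel (*iri*, *de*).
The final sound of *jomhe* is /e/, which is a vowel, so the suffix is -dif, giving *jomhedif*.
The final sound of *vamufsis* is /s/, which is a voiceless consonant, so the suffix is -je, giving *vamufsisje*.

jomhedif, vamufsisje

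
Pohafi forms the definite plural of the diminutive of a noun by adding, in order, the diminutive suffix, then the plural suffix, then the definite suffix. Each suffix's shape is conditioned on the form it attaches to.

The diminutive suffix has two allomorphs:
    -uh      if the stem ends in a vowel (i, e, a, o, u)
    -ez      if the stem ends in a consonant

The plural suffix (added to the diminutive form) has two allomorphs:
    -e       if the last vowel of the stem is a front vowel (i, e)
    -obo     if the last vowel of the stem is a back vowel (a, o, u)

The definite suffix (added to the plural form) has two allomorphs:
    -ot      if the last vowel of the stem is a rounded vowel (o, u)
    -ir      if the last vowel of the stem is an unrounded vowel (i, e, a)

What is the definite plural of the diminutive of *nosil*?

*nosil*: final sound = /l/, a consonant → -ez → *nosilez*.
The diminutive form *nosilez*: last vowel = /e/, a front vowel → -e → *nosileze*.
The last vowel of the plural form *nosileze* is /e/, which is an unrounded vowel, so the definite suffix is -ir, giving *nosilezeir*.

nosilezeir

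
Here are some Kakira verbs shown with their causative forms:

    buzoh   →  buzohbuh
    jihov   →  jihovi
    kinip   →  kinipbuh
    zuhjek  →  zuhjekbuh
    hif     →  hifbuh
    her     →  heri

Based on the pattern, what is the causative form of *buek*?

The pattern is voicing of the final consonant: -buh when the stem ends in a voiceless consonant (*buzoh*, *kinip*, *zuhjek*, *hif*); -i when the stem ends in a voiced consonant (*jihov*, *her*).
The final consonant of *buek* is /k/, which is voiceless, so the suffix is -buh, giving *buekbuh*.

buekbuh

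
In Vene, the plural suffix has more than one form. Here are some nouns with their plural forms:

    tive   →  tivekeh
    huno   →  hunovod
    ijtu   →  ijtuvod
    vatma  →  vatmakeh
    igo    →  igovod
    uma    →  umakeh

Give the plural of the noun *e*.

ekeh

Looking at the last vowel of each stem: -vod when the last vowel of the stem is a rounded vowel (*huno*, *ijtu*, *igo*); -keh when the last vowel of the stem is an unrounded vowel (*tive*, *vatma*, *uma*).
*e* — last vowel /e/ (an unrounded vowel) → -keh → *ekeh*.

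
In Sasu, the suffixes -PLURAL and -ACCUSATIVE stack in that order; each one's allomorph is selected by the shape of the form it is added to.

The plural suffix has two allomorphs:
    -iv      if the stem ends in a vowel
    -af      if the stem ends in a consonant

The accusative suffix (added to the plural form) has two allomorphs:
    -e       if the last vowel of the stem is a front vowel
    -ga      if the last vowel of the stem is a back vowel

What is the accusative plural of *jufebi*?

*jufebi* — final sound /i/ (a vowel) → -iv → *jufebiiv*.
The plural form *jufebiiv* — last vowel /i/ (a front vowel) → -e → *jufebiive*.

jufebiive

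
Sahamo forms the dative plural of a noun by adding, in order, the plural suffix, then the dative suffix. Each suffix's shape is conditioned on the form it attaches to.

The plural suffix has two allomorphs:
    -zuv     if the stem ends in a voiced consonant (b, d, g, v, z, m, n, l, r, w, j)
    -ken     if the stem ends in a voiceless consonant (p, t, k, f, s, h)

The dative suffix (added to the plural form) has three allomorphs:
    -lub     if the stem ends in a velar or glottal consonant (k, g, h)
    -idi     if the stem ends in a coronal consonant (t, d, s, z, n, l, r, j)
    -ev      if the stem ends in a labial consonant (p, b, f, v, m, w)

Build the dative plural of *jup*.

The final consonant of *jup* is /p/, which is voiceless, so the plural suffix is -ken, giving *jupken*.
Since the final consonant of the plural form *jupken* is /n/ (coronal), it takes -idi, giving *jupkenidi*.

jupkenidi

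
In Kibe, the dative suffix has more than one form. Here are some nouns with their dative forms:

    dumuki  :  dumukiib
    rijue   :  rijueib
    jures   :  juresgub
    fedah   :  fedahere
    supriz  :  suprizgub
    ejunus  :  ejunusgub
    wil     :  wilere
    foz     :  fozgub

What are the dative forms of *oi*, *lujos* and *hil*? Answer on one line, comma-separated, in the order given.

The alternation tracks the final sound of the stem — -gub when the stem ends in a sibilant (*jures*, *supriz*, *ejunus*, *foz*); -ere when the stem ends in a non-sibilant consonant (*fedah*, *wil*); -ib when the stem ends in a vowel (*dumuki*, *rijue*).
*oi*: final sound = /i/, a vowel → -ib → *oiib*.
Since the final sound of *lujos* is /s/ (a sibilant), it takes -gub, giving *lujosgub*.
*hil* — final sound /l/ (a non-sibilant consonant) → -ere → *hilere*.

oiib, lujosgub, hilere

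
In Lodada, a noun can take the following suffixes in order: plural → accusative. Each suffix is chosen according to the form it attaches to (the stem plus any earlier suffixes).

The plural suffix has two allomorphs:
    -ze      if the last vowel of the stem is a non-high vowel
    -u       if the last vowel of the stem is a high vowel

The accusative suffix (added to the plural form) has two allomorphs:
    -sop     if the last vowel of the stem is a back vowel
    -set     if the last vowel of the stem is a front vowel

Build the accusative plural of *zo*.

zozeset

The last vowel of *zo* is /o/, which is a non-high vowel, so the plural suffix is -ze, giving *zoze*.
The plural form *zoze* — last vowel /e/ (a front vowel) → -set → *zozeset*.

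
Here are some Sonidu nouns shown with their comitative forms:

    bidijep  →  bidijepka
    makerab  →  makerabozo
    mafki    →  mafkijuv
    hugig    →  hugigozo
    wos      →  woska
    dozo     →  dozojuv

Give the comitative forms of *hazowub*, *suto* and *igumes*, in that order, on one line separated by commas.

Looking at the final sound of each stem: -ka when the stem ends in a voiceless consonant (*bidijep*, *wos*); -ozo when the stem ends in a voiced consonant (*makerab*, *hugig*); -juv when the stem ends in a vowel (*mafki*, *dozo*).
*hazowub*: final sound = /b/, a voiced consonant → -ozo → *hazowubozo*.
*suto*: final sound = /o/, a vowel → -juv → *sutojuv*.
*igumes* — final sound /s/ (a voiceless consonant) → -ka → *igumeska*.

hazowubozo, sutojuv, igumeska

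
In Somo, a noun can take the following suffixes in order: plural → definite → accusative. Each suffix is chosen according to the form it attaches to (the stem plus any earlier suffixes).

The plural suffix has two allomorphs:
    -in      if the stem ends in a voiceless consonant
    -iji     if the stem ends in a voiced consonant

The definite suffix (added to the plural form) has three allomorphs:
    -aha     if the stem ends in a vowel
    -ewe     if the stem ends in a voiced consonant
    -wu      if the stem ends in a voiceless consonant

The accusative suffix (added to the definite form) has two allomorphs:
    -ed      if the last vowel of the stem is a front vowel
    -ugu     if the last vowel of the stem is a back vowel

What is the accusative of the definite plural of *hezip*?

hezipineweed

*hezip* — final consonant /p/ (voiceless) → -in → *hezipin*.
The plural form *hezipin* — final sound /n/ (a voiced consonant) → -ewe → *hezipinewe*.
The last vowel of the definite form *hezipinewe* is /e/, which is a front vowel, so the accusative suffix is -ed, giving *hezipineweed*.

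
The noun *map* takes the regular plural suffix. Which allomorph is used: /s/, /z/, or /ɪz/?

The stem *map* ends in a voiceless non-sibilant consonant.
The plural suffix surfaces as /ɪz/ after sibilants, /s/ after other voiceless consonants, and /z/ after other voiced sounds.
So the plural -s on *map* is pronounced /s/.

/s/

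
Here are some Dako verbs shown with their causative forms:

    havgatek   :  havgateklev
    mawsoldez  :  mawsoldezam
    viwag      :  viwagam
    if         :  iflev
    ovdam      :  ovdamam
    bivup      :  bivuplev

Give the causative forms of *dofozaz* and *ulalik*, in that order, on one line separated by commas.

The suffix is conditioned by the final consonant: -lev when the stem ends in a voiceless consonant (*havgatek*, *if*, *bivup*); -am when the stem ends in a voiced consonant (*mawsoldez*, *viwag*, *ovdam*).
*dofozaz* — final consonant /z/ (voiced) → -am → *dofozazam*.
Since the final consonant of *ulalik* is /k/ (voiceless), it takes -lev, giving *ulaliklev*.

dofozazam, ulaliklev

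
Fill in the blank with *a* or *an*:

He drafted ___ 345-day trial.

The indefinite article is chosen by the initial *sound* of the following word, not its spelling.
The number *345* is spoken "three hundred …", beginning with /θriː/ — a consonant sound.
So the article is *a*: He drafted a 345-day trial.

a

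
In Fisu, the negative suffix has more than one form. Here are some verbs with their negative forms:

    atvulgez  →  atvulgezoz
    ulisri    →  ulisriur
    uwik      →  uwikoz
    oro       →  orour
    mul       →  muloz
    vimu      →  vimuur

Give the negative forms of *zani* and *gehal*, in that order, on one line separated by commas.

Looking at the final sound of each stem: -oz when the stem ends in a consonant (*atvulgez*, *uwik*, *mul*); -ur when the stem ends in a vowel (*ulisri*, *oro*, *vimu*).
*zani* — final sound /i/ (a vowel) → -ur → *zaniur*.
*gehal*: final sound = /l/, a consonant → -oz → *gehaloz*.

zaniur, gehaloz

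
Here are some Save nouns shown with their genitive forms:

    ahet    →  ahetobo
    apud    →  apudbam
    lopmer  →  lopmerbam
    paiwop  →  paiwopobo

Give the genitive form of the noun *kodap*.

The pattern is voicing of the final consonant: -obo when the stem ends in a voiceless consonant (*ahet*, *paiwop*); -bam when the stem ends in a voiced consonant (*apud*, *lopmer*).
The final consonant of *kodap* is /p/, which is voiceless, so the suffix is -obo, giving *kodapobo*.

kodapobo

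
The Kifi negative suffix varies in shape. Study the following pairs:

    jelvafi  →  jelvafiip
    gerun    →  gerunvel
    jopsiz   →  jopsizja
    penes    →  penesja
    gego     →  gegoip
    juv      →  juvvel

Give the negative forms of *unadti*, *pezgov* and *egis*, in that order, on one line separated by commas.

unadtiip, pezgovvel, egisja

Looking at the final sound of each stem: -ja when the stem ends in a sibilant (*jopsiz*, *penes*); -vel when the stem ends in a non-sibilant consonant (*gerun*, *juv*); -ip when the stem ends in a vowel (*jelvafi*, *gego*).
Since the final sound of *unadti* is /i/ (a vowel), it takes -ip, giving *unadtiip*.
Since the final sound of *pezgov* is /v/ (a non-sibilant consonant), it takes -vel, giving *pezgovvel*.
*egis* — final sound /s/ (a sibilant) → -ja → *egisja*.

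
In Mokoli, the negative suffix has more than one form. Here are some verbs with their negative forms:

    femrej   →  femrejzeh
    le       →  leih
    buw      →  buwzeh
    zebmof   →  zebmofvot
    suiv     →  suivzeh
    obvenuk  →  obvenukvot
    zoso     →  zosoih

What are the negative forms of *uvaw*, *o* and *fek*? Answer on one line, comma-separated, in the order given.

Looking at the final sound of each stem: -vot when the stem ends in a voiceless consonant (*zebmof*, *obvenuk*); -zeh when the stem ends in a voiced consonant (*femrej*, *buw*, *suiv*); -ih when the stem ends in a vowel (*le*, *zoso*).
Since the final sound of *uvaw* is /w/ (a voiced consonant), it takes -zeh, giving *uvawzeh*.
*o* — final sound /o/ (a vowel) → -ih → *oih*.
*fek*: final sound = /k/, a voiceless consonant → -vot → *fekvot*.

uvawzeh, oih, fekvot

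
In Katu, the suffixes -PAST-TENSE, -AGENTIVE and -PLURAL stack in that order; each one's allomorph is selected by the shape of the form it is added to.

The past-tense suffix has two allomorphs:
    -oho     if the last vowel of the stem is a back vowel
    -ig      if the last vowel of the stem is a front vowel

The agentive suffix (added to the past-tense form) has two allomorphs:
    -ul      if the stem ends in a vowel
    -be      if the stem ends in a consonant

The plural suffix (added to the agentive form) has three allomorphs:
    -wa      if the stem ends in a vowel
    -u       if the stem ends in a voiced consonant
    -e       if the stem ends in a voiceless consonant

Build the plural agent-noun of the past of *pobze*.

pobzeigbewa

*pobze* — last vowel /e/ (a front vowel) → -ig → *pobzeig*.
The past-tense form *pobzeig* — final sound /g/ (a consonant) → -be → *pobzeigbe*.
The agentive form *pobzeigbe* — final sound /e/ (a vowel) → -wa → *pobzeigbewa*.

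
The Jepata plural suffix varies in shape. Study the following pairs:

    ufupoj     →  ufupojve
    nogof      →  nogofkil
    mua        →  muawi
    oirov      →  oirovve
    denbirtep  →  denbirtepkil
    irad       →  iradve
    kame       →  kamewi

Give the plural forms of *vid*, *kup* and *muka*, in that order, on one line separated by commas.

The suffix is conditioned by the final sound: -kil when the stem ends in a voiceless consonant (*nogof*, *denbirtep*); -ve when the stem ends in a voiced consonant (*ufupoj*, *oirov*, *irad*); -wi when the stem ends in a vowel (*mua*, *kame*).
*vid* — final sound /d/ (a voiced consonant) → -ve → *vidve*.
*kup*: final sound = /p/, a voiceless consonant → -kil → *kupkil*.
*muka*: final sound = /a/, a vowel → -wi → *mukawi*.

vidve, kupkil, mukawi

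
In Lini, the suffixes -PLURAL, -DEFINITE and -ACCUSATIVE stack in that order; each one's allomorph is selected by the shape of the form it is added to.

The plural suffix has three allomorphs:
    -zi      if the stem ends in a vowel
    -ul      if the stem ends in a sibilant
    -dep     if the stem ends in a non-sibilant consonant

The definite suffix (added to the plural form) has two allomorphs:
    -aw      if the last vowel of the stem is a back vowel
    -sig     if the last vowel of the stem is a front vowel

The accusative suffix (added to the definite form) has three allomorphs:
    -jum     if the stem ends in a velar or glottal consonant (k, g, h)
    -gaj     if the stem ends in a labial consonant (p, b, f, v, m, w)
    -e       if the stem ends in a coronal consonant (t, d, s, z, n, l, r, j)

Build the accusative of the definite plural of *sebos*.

The final sound of *sebos* is /s/, which is a sibilant, so the plural suffix is -ul, giving *sebosul*.
Since the last vowel of the plural form *sebosul* is /u/ (a back vowel), it takes -aw, giving *sebosulaw*.
The definite form *sebosulaw*: final consonant = /w/, labial → -gaj → *sebosulawgaj*.

sebosulawgaj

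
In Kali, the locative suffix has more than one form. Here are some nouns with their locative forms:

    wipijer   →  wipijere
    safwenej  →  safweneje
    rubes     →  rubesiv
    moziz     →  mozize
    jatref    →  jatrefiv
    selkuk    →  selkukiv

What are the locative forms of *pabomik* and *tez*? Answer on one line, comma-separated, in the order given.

Looking at the final consonant of each stem: -iv when the stem ends in a voiceless consonant (*rubes*, *jatref*, *selkuk*); -e when the stem ends in a voiced consonant (*wipijer*, *safwenej*, *moziz*).
*pabomik*: final consonant = /k/, voiceless → -iv → *pabomikiv*.
*tez* — final consonant /z/ (voiced) → -e → *teze*.

pabomikiv, teze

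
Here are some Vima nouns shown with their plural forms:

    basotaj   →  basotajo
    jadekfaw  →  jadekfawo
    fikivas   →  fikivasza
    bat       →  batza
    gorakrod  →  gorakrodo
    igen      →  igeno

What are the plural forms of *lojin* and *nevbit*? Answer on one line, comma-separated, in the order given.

The alternation tracks the final consonant of the stem — -za when the stem ends in a voiceless consonant (*fikivas*, *bat*); -o when the stem ends in a voiced consonant (*basotaj*, *jadekfaw*, *gorakrod*, *igen*).
*lojin* — final consonant /n/ (voiced) → -o → *lojino*.
*nevbit* — final consonant /t/ (voiceless) → -za → *nevbitza*.

lojino, nevbitza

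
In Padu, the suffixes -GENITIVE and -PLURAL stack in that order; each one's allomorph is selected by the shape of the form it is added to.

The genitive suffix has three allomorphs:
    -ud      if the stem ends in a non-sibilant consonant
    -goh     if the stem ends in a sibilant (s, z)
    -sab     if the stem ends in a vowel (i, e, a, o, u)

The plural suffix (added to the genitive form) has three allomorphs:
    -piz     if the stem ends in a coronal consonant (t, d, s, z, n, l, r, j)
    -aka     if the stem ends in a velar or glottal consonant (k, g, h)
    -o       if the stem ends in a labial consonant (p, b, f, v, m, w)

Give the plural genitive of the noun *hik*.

The final sound of *hik* is /k/, which is a non-sibilant consonant, so the genitive suffix is -ud, giving *hikud*.
Since the final consonant of the genitive form *hikud* is /d/ (coronal), it takes -piz, giving *hikudpiz*.

hikudpiz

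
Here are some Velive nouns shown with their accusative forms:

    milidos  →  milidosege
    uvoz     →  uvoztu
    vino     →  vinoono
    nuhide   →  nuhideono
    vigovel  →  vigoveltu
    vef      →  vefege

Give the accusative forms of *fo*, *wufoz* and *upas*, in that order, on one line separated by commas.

The suffix is conditioned by the final sound: -ege when the stem ends in a voiceless consonant (*milidos*, *vef*); -tu when the stem ends in a voiced consonant (*uvoz*, *vigovel*); -ono when the stem ends in a vowel (*vino*, *nuhide*).
*fo*: final sound = /o/, a vowel → -ono → *foono*.
The final sound of *wufoz* is /z/, which is a voiced consonant, so the suffix is -tu, giving *wufoztu*.
*upas* — final sound /s/ (a voiceless consonant) → -ege → *upasege*.

foono, wufoztu, upasege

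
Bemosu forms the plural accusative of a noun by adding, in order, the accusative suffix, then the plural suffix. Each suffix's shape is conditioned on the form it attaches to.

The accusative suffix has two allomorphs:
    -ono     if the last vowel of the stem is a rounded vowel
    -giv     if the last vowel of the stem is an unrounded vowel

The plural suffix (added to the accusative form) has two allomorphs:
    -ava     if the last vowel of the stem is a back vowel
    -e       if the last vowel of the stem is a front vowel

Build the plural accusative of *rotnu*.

The last vowel of *rotnu* is /u/, which is a rounded vowel, so the accusative suffix is -ono, giving *rotnuono*.
Since the last vowel of the accusative form *rotnuono* is /o/ (a back vowel), it takes -ava, giving *rotnuonoava*.

rotnuonoava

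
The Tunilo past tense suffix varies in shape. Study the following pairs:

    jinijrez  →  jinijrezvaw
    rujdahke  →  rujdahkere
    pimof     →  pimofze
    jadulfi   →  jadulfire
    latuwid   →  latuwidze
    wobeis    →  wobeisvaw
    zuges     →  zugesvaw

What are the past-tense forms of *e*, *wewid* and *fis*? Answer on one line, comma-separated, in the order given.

The suffix is conditioned by the final sound: -vaw when the stem ends in a sibilant (*jinijrez*, *wobeis*, *zuges*); -ze when the stem ends in a non-sibilant consonant (*pimof*, *latuwid*); -re when the stem ends in a vowel (*rujdahke*, *jadulfi*).
The final sound of *e* is /e/, which is a vowel, so the suffix is -re, giving *ere*.
Since the final sound of *wewid* is /d/ (a non-sibilant consonant), it takes -ze, giving *wewidze*.
*fis*: final sound = /s/, a sibilant → -vaw → *fisvaw*.

ere, wewidze, fisvaw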